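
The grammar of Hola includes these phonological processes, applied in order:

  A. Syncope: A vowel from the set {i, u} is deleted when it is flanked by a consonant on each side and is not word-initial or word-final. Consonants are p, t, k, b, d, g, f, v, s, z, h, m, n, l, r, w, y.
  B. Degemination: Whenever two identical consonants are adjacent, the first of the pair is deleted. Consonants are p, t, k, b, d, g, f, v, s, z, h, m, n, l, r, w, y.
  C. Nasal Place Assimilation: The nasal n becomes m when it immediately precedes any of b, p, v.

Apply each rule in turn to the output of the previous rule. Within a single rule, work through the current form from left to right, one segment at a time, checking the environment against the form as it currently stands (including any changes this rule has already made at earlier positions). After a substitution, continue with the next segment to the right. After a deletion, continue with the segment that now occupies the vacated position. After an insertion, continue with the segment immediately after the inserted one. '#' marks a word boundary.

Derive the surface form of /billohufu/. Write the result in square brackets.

[blohfu]

A Syncope: [billohufu] → [bllohfu]
B Degemination: [bllohfu] → [blohfu]
C Nasal Place Assimilation: no change — [blohfu]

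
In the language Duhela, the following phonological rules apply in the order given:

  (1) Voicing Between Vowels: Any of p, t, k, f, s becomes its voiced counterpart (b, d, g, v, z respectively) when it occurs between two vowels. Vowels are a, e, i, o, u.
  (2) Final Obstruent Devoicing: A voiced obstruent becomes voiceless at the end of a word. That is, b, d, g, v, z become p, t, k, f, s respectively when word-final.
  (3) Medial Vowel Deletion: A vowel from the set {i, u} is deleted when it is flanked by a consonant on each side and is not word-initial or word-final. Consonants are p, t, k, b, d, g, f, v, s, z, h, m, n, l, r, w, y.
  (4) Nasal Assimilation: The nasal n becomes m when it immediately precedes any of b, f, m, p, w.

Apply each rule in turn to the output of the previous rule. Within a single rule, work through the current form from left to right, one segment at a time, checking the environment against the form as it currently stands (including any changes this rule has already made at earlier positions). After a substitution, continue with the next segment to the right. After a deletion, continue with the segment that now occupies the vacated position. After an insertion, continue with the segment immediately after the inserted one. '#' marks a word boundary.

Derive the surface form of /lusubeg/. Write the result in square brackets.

[lzbek]

(1) Voicing Between Vowels: [lusubeg] → [luzubeg]
(2) Final Obstruent Devoicing: [luzubeg] → [luzubek]
(3) Medial Vowel Deletion: [luzubek] → [lzbek]
(4) Nasal Assimilation: no change — [lzbek]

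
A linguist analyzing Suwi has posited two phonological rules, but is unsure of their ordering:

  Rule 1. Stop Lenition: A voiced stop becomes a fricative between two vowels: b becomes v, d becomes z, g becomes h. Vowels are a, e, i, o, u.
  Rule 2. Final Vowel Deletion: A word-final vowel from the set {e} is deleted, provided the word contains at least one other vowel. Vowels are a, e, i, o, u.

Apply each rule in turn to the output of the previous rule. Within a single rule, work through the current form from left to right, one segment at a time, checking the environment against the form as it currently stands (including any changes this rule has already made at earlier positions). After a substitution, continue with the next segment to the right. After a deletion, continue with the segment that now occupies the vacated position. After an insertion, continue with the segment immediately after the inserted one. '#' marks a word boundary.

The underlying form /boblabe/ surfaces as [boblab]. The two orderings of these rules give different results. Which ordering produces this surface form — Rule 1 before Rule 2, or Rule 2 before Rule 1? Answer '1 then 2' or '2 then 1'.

Order 1 then 2:
  1 Stop Lenition: [boblabe] → [boblave]
  2 Final Vowel Deletion: [boblave] → [boblav]
  result: [boblav]
Order 2 then 1:
  2 Final Vowel Deletion: [boblabe] → [boblab]
  1 Stop Lenition: no change — [boblab]
  result: [boblab]

2 then 1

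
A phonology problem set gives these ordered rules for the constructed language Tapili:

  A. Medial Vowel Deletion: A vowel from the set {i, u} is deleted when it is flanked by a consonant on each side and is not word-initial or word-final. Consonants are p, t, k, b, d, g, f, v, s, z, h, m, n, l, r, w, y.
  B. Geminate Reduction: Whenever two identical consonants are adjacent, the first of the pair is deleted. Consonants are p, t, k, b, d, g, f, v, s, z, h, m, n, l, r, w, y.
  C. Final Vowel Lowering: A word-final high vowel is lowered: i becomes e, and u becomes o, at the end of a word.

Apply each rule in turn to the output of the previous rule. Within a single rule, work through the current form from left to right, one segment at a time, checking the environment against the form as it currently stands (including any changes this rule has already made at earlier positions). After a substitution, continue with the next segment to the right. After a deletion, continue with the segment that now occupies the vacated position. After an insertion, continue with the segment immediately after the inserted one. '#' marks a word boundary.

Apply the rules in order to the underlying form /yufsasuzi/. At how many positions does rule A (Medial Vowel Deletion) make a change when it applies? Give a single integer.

A Medial Vowel Deletion: [yufsasuzi] → [yfsaszi]
B Geminate Reduction: no change — [yfsaszi]
C Final Vowel Lowering: [yfsaszi] → [yfsasze]
Rule A changed 2 position(s).

2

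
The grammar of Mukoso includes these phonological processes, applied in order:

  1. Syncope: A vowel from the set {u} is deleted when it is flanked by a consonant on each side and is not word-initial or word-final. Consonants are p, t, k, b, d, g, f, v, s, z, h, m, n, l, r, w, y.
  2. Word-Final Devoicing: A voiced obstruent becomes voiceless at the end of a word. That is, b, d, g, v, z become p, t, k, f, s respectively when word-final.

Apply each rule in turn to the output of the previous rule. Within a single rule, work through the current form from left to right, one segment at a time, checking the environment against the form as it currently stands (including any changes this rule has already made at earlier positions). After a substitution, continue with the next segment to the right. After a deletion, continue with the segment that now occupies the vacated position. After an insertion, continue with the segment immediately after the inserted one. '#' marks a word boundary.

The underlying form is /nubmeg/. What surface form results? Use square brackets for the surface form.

1 Syncope: [nubmeg] → [nbmeg]
2 Word-Final Devoicing: [nbmeg] → [nbmek]

[nbmek]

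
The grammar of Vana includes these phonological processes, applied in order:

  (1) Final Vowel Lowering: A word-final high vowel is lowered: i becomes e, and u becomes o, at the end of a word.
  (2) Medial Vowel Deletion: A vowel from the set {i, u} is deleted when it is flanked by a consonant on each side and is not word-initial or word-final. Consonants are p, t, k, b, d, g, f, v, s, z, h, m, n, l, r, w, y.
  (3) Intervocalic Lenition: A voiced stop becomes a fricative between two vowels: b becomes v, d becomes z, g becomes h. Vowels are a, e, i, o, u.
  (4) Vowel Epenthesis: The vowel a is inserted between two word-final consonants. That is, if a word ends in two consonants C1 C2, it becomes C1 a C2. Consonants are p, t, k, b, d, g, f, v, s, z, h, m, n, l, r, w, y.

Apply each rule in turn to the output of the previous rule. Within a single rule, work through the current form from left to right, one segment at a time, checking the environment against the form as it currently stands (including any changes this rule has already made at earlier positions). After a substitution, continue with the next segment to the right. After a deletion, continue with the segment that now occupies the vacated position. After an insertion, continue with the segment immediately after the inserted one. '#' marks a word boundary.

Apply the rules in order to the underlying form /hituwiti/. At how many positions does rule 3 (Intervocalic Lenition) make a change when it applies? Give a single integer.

(1) Final Vowel Lowering: [hituwiti] → [hituwite]
(2) Medial Vowel Deletion: [hituwite] → [htwte]
(3) Intervocalic Lenition: no change — [htwte]
(4) Vowel Epenthesis: no change — [htwte]
Rule 3 changed 0 position(s).

0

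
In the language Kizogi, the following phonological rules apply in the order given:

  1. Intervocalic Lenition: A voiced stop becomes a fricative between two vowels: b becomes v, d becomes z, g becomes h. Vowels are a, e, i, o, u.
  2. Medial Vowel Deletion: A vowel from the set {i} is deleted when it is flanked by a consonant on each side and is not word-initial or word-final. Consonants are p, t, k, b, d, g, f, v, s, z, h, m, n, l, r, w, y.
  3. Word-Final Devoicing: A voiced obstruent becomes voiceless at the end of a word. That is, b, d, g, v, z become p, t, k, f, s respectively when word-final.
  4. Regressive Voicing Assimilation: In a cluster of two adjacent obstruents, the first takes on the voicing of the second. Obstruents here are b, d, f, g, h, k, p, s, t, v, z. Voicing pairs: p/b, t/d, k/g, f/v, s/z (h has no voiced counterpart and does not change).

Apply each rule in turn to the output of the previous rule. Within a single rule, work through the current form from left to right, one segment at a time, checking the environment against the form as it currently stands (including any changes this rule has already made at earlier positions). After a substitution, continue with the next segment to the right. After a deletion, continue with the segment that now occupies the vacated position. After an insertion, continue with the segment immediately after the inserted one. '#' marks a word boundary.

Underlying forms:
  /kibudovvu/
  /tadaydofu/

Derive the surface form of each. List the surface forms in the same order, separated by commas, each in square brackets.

/kibudovvu/:
  1 Intervocalic Lenition: [kibudovvu] → [kivuzovvu]
  2 Medial Vowel Deletion: [kivuzovvu] → [kvuzovvu]
  3 Word-Final Devoicing: no change — [kvuzovvu]
  4 Regressive Voicing Assimilation: [kvuzovvu] → [gvuzovvu]
/tadaydofu/:
  1 Intervocalic Lenition: [tadaydofu] → [tazaydofu]
  2 Medial Vowel Deletion: no change — [tazaydofu]
  3 Word-Final Devoicing: no change — [tazaydofu]
  4 Regressive Voicing Assimilation: no change — [tazaydofu]

[gvuzovvu], [tazaydofu]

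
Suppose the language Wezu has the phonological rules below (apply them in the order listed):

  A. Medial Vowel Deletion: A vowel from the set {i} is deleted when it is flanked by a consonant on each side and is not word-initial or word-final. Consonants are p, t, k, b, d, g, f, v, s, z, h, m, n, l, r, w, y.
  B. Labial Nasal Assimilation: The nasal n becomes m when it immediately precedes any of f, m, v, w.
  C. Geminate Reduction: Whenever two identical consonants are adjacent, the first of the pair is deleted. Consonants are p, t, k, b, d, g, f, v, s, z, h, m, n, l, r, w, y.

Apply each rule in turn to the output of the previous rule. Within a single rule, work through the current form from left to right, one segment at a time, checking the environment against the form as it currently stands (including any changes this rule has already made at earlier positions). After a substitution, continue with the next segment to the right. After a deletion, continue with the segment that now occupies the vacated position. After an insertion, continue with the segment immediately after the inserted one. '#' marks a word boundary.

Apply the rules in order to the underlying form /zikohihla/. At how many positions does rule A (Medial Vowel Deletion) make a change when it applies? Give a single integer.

A Medial Vowel Deletion: [zikohihla] → [zkohhla]
B Labial Nasal Assimilation: no change — [zkohhla]
C Geminate Reduction: [zkohhla] → [zkohla]
Rule A changed 2 position(s).

2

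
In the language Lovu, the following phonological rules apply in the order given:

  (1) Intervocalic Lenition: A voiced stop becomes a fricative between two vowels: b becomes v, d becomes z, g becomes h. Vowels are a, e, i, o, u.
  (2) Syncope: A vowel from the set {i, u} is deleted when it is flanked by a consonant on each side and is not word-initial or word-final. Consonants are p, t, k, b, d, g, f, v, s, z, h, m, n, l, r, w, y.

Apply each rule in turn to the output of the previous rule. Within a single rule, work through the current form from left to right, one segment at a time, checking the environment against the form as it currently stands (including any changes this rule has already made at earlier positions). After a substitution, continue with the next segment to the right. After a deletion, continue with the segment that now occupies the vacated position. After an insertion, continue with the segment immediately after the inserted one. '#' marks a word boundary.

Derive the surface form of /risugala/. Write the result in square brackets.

[rshala]

(1) Intervocalic Lenition: [risugala] → [risuhala]
(2) Syncope: [risuhala] → [rshala]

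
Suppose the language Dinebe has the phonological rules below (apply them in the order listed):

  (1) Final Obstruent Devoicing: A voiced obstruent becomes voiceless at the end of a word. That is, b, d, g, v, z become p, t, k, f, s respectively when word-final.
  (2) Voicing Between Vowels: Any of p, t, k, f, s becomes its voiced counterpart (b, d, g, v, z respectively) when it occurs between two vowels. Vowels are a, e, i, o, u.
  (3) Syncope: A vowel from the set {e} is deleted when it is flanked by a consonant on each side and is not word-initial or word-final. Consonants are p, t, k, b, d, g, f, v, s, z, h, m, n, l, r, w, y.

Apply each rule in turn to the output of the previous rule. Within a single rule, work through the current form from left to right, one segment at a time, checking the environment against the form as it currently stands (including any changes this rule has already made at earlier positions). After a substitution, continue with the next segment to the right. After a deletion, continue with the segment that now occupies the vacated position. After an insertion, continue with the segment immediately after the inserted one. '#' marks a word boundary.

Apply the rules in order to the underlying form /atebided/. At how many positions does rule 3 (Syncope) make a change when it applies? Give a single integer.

(1) Final Obstruent Devoicing: [atebided] → [atebidet]
(2) Voicing Between Vowels: [atebidet] → [adebidet]
(3) Syncope: [adebidet] → [adbidt]
Rule 3 changed 2 position(s).

2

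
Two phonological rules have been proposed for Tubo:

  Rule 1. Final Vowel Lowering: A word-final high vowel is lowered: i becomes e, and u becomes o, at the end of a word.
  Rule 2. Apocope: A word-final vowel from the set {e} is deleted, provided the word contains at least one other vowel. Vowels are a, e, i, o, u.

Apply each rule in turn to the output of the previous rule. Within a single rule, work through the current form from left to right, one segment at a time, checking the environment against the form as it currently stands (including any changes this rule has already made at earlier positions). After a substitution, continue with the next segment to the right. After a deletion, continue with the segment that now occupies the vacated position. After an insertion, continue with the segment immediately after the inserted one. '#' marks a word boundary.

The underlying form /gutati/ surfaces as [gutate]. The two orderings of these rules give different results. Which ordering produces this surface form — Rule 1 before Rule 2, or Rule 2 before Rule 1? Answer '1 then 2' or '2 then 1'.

Order 1 then 2:
  1 Final Vowel Lowering: [gutati] → [gutate]
  2 Apocope: [gutate] → [gutat]
  result: [gutat]
Order 2 then 1:
  2 Apocope: no change — [gutati]
  1 Final Vowel Lowering: [gutati] → [gutate]
  result: [gutate]

2 then 1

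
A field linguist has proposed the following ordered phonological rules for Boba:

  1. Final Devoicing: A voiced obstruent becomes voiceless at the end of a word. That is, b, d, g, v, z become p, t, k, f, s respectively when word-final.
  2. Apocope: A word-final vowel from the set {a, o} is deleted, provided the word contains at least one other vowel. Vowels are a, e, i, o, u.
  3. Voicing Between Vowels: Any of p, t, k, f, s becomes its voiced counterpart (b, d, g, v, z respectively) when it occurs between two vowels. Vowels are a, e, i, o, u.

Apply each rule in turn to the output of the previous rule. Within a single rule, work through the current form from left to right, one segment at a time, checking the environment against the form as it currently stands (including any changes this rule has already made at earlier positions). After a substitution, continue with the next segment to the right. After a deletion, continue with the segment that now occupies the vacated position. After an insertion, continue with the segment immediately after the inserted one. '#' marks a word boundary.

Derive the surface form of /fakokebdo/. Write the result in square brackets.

1 Final Devoicing: no change — [fakokebdo]
2 Apocope: [fakokebdo] → [fakokebd]
3 Voicing Between Vowels: [fakokebd] → [fagogebd]

[fagogebd]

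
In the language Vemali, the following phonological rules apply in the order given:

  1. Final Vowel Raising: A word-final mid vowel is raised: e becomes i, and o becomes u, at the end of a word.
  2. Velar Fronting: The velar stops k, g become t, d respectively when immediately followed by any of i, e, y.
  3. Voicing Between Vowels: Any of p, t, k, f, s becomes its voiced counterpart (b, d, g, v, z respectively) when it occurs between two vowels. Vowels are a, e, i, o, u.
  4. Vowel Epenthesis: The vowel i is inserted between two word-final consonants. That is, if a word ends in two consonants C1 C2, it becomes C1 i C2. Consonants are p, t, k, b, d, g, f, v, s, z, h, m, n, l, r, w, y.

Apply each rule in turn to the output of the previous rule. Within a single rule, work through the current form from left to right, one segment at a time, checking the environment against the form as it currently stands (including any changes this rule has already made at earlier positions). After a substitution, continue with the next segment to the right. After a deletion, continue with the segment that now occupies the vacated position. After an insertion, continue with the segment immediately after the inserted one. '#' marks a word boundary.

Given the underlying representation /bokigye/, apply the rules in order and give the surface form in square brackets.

1 Final Vowel Raising: [bokigye] → [bokigyi]
2 Velar Fronting: [bokigyi] → [botidyi]
3 Voicing Between Vowels: [botidyi] → [bodidyi]
4 Vowel Epenthesis: no change — [bodidyi]

[bodidyi]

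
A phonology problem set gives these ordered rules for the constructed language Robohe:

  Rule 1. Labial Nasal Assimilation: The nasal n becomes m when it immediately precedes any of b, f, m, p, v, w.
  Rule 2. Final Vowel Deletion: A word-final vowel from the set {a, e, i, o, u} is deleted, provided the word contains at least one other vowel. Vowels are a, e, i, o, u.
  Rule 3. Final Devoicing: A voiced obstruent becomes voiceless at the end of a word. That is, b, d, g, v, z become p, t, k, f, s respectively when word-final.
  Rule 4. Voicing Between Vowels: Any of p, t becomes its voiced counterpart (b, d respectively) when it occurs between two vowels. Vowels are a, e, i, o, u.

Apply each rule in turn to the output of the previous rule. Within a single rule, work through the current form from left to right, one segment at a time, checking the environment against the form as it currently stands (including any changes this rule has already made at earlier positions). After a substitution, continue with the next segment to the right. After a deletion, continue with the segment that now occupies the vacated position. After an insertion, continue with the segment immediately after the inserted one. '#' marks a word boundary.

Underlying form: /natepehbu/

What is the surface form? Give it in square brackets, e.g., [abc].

Rule 1 Labial Nasal Assimilation: no change — [natepehbu]
Rule 2 Final Vowel Deletion: [natepehbu] → [natepehb]
Rule 3 Final Devoicing: [natepehb] → [natepehp]
Rule 4 Voicing Between Vowels: [natepehp] → [nadebehp]

[nadebehp]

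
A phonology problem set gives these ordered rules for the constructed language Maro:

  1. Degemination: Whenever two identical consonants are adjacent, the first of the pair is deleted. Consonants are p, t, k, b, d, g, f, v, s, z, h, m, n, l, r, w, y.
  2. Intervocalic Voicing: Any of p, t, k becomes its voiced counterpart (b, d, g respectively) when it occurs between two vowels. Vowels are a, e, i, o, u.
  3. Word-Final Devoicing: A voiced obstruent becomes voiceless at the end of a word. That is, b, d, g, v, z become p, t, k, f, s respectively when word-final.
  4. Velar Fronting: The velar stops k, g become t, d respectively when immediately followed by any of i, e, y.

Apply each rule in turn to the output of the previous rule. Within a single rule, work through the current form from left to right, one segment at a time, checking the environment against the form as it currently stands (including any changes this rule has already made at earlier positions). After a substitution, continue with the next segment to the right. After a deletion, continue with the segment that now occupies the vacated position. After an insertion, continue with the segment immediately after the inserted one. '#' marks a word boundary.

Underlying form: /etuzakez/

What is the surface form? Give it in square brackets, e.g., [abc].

1 Degemination: no change — [etuzakez]
2 Intervocalic Voicing: [etuzakez] → [eduzagez]
3 Word-Final Devoicing: [eduzagez] → [eduzages]
4 Velar Fronting: [eduzages] → [eduzades]

[eduzades]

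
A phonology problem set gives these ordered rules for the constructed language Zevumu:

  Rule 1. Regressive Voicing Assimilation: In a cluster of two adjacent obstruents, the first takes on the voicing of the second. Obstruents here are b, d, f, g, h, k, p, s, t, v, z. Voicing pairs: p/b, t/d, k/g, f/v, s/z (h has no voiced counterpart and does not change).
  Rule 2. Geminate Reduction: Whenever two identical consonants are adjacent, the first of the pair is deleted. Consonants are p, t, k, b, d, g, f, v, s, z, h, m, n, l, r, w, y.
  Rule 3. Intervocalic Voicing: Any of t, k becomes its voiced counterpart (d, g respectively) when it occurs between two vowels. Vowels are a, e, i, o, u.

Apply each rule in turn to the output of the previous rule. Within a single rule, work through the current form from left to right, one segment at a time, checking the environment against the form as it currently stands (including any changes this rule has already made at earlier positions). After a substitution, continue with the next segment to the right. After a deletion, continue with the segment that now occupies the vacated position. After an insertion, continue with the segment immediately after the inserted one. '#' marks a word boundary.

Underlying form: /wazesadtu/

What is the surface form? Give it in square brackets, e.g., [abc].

[wazesadu]

Rule 1 Regressive Voicing Assimilation: [wazesadtu] → [wazesattu]
Rule 2 Geminate Reduction: [wazesattu] → [wazesatu]
Rule 3 Intervocalic Voicing: [wazesatu] → [wazesadu]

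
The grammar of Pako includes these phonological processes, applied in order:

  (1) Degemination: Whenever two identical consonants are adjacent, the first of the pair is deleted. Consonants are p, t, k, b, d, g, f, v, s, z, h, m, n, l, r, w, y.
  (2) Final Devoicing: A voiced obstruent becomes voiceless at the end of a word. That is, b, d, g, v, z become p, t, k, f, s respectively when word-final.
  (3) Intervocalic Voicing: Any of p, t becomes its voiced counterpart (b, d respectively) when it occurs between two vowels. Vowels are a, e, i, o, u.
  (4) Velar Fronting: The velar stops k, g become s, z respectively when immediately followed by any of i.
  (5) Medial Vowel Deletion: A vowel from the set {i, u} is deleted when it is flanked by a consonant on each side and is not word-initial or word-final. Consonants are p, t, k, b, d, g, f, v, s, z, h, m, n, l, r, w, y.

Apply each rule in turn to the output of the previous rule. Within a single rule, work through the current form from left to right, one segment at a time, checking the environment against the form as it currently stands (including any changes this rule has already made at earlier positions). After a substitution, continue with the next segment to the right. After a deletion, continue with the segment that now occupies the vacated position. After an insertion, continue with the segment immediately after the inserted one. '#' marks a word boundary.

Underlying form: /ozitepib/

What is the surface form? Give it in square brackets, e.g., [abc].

[ozdebp]

(1) Degemination: no change — [ozitepib]
(2) Final Devoicing: [ozitepib] → [ozitepip]
(3) Intervocalic Voicing: [ozitepip] → [ozidebip]
(4) Velar Fronting: no change — [ozidebip]
(5) Medial Vowel Deletion: [ozidebip] → [ozdebp]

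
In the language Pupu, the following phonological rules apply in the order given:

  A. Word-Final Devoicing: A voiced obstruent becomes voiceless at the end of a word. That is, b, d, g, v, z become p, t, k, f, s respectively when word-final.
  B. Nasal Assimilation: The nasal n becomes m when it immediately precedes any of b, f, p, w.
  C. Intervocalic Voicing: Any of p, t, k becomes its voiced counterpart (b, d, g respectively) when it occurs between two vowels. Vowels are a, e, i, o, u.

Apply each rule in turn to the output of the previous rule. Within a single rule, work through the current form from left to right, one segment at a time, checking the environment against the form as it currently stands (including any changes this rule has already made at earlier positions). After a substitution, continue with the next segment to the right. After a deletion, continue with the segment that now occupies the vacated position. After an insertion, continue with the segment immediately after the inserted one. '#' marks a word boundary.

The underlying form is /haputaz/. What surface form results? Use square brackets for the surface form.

[habudas]

A Word-Final Devoicing: [haputaz] → [haputas]
B Nasal Assimilation: no change — [haputas]
C Intervocalic Voicing: [haputas] → [habudas]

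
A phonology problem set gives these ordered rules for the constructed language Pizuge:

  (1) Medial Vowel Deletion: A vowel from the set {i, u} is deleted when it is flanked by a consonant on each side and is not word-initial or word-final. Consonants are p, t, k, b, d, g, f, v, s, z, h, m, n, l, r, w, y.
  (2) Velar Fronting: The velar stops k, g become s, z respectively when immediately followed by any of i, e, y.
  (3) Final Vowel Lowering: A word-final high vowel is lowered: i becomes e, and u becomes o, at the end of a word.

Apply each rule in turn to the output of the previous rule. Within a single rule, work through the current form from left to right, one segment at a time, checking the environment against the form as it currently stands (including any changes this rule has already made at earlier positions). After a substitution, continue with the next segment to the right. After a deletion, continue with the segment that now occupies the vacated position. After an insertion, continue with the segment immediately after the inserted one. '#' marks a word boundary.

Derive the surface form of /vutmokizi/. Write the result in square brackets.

(1) Medial Vowel Deletion: [vutmokizi] → [vtmokzi]
(2) Velar Fronting: no change — [vtmokzi]
(3) Final Vowel Lowering: [vtmokzi] → [vtmokze]

[vtmokze]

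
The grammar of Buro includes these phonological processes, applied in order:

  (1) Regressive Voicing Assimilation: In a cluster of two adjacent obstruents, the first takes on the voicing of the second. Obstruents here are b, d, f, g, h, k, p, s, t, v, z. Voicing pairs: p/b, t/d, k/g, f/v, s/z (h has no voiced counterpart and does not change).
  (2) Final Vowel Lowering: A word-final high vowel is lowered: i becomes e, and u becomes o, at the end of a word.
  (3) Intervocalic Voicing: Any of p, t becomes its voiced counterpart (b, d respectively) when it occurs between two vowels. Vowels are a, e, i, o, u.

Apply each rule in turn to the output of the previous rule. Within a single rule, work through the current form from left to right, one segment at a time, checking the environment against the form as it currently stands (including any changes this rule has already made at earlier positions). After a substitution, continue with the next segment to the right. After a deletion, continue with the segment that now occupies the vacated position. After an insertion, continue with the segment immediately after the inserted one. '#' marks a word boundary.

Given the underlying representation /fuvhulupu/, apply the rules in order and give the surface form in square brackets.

(1) Regressive Voicing Assimilation: [fuvhulupu] → [fufhulupu]
(2) Final Vowel Lowering: [fufhulupu] → [fufhulupo]
(3) Intervocalic Voicing: [fufhulupo] → [fufhulubo]

[fufhulubo]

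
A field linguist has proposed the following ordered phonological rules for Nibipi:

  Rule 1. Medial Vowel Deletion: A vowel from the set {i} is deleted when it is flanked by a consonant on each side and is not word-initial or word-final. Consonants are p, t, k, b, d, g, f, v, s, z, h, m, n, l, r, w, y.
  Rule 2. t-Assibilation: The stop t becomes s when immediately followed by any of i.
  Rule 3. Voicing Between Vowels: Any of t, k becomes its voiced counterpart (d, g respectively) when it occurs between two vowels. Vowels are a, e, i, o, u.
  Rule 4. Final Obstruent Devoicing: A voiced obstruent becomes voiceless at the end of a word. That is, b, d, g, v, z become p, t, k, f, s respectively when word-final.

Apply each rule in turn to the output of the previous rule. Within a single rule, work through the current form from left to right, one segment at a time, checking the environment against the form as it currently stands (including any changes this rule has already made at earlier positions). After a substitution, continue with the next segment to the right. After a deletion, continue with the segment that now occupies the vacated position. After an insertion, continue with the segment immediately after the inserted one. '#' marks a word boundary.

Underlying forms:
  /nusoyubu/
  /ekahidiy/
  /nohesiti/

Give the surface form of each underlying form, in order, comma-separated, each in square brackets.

/nusoyubu/:
  Rule 1 Medial Vowel Deletion: no change — [nusoyubu]
  Rule 2 t-Assibilation: no change — [nusoyubu]
  Rule 3 Voicing Between Vowels: no change — [nusoyubu]
  Rule 4 Final Obstruent Devoicing: no change — [nusoyubu]
/ekahidiy/:
  Rule 1 Medial Vowel Deletion: [ekahidiy] → [ekahdy]
  Rule 2 t-Assibilation: no change — [ekahdy]
  Rule 3 Voicing Between Vowels: [ekahdy] → [egahdy]
  Rule 4 Final Obstruent Devoicing: no change — [egahdy]
/nohesiti/:
  Rule 1 Medial Vowel Deletion: [nohesiti] → [nohesti]
  Rule 2 t-Assibilation: [nohesti] → [nohessi]
  Rule 3 Voicing Between Vowels: no change — [nohessi]
  Rule 4 Final Obstruent Devoicing: no change — [nohessi]

[nusoyubu], [egahdy], [nohessi]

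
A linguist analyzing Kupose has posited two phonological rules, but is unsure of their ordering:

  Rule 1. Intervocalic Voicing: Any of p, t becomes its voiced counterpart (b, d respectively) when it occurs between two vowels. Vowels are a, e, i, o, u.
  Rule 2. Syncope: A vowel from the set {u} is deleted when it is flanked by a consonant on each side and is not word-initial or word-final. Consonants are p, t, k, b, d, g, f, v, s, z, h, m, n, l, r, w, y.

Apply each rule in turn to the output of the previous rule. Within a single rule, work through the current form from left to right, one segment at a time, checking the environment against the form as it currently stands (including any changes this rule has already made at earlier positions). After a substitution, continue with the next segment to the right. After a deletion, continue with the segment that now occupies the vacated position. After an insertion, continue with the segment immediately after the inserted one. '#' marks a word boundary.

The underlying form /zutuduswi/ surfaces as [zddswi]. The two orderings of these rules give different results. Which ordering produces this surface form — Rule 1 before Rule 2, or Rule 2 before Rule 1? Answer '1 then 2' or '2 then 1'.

1 then 2

Order 1 then 2:
  1 Intervocalic Voicing: [zutuduswi] → [zududuswi]
  2 Syncope: [zududuswi] → [zddswi]
  result: [zddswi]
Order 2 then 1:
  2 Syncope: [zutuduswi] → [ztdswi]
  1 Intervocalic Voicing: no change — [ztdswi]
  result: [ztdswi]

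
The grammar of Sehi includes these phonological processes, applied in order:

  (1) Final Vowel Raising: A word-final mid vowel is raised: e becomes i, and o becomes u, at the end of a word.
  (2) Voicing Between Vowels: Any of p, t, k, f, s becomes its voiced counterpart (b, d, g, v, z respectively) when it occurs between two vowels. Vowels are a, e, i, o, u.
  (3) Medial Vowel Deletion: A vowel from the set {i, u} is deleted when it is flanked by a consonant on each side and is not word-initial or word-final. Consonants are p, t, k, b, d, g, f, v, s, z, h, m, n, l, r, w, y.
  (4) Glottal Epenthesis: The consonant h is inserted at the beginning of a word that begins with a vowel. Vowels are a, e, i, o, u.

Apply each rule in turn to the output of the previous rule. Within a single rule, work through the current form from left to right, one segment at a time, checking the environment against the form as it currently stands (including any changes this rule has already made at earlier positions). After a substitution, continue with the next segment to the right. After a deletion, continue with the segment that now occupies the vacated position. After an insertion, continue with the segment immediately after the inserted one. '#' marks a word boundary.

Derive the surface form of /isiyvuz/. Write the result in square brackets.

[hizyvz]

(1) Final Vowel Raising: no change — [isiyvuz]
(2) Voicing Between Vowels: [isiyvuz] → [iziyvuz]
(3) Medial Vowel Deletion: [iziyvuz] → [izyvz]
(4) Glottal Epenthesis: [izyvz] → [hizyvz]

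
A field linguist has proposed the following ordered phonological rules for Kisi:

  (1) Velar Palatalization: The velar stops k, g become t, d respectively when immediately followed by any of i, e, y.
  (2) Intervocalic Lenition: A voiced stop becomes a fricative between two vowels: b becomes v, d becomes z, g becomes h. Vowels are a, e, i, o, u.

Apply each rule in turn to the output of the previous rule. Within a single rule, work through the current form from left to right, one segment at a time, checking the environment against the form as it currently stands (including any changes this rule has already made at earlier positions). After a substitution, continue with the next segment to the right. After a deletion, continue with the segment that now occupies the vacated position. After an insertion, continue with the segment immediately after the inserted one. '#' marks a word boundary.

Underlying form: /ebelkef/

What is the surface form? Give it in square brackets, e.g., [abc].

[eveltef]

(1) Velar Palatalization: [ebelkef] → [ebeltef]
(2) Intervocalic Lenition: [ebeltef] → [eveltef]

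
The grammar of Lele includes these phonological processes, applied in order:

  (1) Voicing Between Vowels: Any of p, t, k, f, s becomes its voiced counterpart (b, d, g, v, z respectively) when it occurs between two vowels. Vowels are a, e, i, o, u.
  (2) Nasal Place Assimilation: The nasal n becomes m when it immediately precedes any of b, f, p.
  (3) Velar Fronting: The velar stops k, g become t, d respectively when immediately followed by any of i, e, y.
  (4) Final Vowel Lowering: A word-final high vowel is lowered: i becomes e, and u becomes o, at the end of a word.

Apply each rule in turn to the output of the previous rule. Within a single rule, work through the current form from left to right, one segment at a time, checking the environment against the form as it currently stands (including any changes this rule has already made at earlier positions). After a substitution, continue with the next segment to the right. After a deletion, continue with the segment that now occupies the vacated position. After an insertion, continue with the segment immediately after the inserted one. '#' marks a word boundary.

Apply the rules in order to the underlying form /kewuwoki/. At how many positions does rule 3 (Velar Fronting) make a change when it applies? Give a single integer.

2

(1) Voicing Between Vowels: [kewuwoki] → [kewuwogi]
(2) Nasal Place Assimilation: no change — [kewuwogi]
(3) Velar Fronting: [kewuwogi] → [tewuwodi]
(4) Final Vowel Lowering: [tewuwodi] → [tewuwode]
Rule 3 changed 2 position(s).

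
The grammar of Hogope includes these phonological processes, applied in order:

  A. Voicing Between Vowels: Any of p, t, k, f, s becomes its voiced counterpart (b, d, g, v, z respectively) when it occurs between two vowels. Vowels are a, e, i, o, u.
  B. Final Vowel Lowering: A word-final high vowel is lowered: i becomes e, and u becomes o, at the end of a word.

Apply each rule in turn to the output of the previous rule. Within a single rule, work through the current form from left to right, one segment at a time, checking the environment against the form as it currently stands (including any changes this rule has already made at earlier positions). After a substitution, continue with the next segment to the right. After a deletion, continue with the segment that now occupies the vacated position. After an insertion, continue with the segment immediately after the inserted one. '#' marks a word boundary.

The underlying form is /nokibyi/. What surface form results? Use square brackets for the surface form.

[nogibye]

A Voicing Between Vowels: [nokibyi] → [nogibyi]
B Final Vowel Lowering: [nogibyi] → [nogibye]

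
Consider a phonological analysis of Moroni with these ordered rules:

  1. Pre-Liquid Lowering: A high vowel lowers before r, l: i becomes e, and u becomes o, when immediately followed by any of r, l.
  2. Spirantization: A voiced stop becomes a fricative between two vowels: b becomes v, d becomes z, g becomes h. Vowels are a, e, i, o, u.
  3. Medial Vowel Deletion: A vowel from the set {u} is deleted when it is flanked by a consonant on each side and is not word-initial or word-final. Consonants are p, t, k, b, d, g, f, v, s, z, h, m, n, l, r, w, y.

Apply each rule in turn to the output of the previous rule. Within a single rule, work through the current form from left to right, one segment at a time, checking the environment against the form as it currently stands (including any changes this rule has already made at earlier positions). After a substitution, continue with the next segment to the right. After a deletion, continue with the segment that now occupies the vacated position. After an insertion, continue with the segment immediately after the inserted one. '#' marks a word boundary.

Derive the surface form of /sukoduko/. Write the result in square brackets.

[skozko]

1 Pre-Liquid Lowering: no change — [sukoduko]
2 Spirantization: [sukoduko] → [sukozuko]
3 Medial Vowel Deletion: [sukozuko] → [skozko]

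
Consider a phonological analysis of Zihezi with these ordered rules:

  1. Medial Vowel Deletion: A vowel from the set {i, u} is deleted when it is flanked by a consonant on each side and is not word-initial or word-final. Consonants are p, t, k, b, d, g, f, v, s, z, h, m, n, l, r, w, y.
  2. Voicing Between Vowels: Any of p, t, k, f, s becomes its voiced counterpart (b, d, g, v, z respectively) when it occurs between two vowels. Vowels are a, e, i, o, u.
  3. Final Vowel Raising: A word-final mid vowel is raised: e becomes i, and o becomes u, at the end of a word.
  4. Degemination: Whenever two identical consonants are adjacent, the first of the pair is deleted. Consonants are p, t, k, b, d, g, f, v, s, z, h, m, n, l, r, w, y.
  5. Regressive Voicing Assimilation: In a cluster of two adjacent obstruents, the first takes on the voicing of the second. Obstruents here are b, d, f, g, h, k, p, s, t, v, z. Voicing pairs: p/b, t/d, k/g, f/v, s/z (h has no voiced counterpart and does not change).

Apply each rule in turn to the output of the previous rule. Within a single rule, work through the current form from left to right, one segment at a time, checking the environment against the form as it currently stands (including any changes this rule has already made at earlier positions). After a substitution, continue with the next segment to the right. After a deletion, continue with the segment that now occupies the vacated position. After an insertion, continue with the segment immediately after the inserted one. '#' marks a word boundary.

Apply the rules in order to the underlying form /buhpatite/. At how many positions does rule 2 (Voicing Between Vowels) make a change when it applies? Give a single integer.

0

1 Medial Vowel Deletion: [buhpatite] → [bhpatte]
2 Voicing Between Vowels: no change — [bhpatte]
3 Final Vowel Raising: [bhpatte] → [bhpatti]
4 Degemination: [bhpatti] → [bhpati]
5 Regressive Voicing Assimilation: [bhpati] → [phpati]
Rule 2 changed 0 position(s).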